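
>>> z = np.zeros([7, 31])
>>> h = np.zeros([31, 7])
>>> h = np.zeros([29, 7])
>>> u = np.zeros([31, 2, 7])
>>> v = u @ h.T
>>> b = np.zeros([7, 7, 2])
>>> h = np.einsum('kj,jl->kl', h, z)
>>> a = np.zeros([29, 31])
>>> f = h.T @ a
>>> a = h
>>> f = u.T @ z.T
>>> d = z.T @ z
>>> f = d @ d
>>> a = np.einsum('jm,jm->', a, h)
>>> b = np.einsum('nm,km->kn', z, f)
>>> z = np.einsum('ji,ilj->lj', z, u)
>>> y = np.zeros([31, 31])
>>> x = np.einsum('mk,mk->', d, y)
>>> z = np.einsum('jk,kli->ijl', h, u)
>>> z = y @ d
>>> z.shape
(31, 31)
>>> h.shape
(29, 31)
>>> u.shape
(31, 2, 7)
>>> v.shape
(31, 2, 29)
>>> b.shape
(31, 7)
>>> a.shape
()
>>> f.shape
(31, 31)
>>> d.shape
(31, 31)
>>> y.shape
(31, 31)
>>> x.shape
()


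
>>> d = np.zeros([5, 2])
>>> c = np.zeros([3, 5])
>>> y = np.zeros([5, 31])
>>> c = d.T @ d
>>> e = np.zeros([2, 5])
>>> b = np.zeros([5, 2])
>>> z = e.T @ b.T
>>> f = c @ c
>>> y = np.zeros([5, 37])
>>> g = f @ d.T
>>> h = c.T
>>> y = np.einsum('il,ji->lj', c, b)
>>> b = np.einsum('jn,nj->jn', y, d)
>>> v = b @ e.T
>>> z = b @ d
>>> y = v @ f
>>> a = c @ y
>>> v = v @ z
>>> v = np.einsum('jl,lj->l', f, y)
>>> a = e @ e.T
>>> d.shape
(5, 2)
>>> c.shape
(2, 2)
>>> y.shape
(2, 2)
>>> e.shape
(2, 5)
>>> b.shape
(2, 5)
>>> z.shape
(2, 2)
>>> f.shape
(2, 2)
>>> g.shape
(2, 5)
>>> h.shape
(2, 2)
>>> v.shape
(2,)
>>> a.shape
(2, 2)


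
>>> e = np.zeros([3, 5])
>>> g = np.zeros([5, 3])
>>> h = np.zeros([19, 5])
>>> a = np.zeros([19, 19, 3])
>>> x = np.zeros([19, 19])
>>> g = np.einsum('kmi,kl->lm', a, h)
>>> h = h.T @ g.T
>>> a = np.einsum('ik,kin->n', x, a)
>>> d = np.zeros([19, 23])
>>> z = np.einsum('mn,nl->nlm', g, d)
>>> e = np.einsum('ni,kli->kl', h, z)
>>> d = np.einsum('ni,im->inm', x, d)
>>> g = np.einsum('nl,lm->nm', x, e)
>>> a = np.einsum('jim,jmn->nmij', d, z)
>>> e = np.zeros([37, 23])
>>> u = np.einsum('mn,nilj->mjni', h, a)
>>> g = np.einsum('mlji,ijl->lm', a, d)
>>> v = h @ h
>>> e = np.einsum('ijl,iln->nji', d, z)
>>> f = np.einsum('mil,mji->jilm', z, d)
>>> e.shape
(5, 19, 19)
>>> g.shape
(23, 5)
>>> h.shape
(5, 5)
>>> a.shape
(5, 23, 19, 19)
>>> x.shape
(19, 19)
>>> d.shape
(19, 19, 23)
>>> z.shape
(19, 23, 5)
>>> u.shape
(5, 19, 5, 23)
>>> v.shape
(5, 5)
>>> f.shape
(19, 23, 5, 19)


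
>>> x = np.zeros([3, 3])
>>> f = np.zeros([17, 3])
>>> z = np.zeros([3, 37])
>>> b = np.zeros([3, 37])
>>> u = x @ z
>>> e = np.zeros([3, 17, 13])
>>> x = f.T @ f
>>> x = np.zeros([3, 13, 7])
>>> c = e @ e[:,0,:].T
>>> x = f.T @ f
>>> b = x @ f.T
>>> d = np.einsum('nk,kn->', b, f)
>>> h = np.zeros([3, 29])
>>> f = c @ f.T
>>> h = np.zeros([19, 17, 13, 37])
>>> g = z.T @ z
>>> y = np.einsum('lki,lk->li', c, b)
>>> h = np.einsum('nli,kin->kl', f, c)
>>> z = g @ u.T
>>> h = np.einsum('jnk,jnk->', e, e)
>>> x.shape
(3, 3)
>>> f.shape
(3, 17, 17)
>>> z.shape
(37, 3)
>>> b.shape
(3, 17)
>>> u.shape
(3, 37)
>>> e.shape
(3, 17, 13)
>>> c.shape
(3, 17, 3)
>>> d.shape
()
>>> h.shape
()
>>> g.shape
(37, 37)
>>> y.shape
(3, 3)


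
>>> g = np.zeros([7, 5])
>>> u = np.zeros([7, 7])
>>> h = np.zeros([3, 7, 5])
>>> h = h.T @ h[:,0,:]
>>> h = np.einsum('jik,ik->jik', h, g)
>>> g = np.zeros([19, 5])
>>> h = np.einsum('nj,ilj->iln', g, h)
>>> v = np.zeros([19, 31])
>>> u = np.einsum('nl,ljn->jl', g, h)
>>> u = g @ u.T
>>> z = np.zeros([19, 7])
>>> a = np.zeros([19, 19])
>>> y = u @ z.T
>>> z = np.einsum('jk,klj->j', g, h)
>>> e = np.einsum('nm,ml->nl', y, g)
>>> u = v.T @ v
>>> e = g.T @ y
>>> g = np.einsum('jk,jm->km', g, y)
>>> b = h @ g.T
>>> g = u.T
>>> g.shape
(31, 31)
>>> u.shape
(31, 31)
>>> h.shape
(5, 7, 19)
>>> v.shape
(19, 31)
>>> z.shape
(19,)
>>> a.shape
(19, 19)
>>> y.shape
(19, 19)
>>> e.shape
(5, 19)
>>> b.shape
(5, 7, 5)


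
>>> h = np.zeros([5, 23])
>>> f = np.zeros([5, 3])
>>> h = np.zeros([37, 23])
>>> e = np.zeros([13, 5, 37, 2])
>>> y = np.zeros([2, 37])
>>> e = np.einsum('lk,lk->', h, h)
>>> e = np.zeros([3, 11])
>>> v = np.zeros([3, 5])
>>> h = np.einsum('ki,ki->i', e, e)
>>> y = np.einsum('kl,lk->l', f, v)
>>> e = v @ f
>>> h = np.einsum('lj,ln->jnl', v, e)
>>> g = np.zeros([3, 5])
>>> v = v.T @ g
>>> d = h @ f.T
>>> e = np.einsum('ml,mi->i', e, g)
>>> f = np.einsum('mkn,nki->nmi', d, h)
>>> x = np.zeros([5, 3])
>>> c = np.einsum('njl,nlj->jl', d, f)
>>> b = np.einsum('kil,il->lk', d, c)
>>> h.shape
(5, 3, 3)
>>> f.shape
(5, 5, 3)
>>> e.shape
(5,)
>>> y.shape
(3,)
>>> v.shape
(5, 5)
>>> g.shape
(3, 5)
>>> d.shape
(5, 3, 5)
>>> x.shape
(5, 3)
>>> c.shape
(3, 5)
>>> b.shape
(5, 5)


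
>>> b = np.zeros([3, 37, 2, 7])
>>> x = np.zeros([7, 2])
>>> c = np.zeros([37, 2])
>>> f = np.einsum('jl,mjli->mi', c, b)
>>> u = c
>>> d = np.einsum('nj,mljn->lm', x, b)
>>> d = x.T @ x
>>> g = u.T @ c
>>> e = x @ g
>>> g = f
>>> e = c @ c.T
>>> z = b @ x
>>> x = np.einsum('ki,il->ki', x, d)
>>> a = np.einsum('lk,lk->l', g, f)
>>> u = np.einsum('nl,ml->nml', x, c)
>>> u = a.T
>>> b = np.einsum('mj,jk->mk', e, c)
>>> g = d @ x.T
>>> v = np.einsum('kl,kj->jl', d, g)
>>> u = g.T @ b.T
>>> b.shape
(37, 2)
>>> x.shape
(7, 2)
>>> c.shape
(37, 2)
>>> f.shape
(3, 7)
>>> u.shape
(7, 37)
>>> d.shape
(2, 2)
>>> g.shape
(2, 7)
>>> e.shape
(37, 37)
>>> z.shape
(3, 37, 2, 2)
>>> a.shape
(3,)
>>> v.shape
(7, 2)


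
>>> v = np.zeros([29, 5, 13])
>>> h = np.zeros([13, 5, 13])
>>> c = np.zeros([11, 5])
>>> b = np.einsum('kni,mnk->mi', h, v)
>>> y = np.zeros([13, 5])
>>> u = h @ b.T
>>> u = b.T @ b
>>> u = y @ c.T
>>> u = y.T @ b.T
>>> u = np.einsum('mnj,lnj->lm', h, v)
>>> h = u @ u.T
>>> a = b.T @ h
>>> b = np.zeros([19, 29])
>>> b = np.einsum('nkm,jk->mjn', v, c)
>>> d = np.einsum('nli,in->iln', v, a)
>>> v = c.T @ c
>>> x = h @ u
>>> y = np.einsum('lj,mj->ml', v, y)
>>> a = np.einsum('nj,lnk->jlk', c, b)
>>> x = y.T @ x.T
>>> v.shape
(5, 5)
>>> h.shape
(29, 29)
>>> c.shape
(11, 5)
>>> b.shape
(13, 11, 29)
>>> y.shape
(13, 5)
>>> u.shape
(29, 13)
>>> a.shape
(5, 13, 29)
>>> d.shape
(13, 5, 29)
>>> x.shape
(5, 29)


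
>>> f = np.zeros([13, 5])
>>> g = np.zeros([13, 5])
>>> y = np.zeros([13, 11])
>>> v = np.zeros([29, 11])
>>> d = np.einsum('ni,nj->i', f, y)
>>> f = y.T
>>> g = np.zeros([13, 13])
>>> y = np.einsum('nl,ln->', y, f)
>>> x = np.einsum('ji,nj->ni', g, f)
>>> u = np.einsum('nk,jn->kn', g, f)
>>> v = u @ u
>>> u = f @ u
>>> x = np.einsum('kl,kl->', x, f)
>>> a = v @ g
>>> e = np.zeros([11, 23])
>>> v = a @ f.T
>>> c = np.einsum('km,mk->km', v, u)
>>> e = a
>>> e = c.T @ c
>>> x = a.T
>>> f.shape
(11, 13)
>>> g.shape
(13, 13)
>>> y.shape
()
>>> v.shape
(13, 11)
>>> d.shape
(5,)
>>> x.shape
(13, 13)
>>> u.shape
(11, 13)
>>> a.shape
(13, 13)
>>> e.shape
(11, 11)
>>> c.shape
(13, 11)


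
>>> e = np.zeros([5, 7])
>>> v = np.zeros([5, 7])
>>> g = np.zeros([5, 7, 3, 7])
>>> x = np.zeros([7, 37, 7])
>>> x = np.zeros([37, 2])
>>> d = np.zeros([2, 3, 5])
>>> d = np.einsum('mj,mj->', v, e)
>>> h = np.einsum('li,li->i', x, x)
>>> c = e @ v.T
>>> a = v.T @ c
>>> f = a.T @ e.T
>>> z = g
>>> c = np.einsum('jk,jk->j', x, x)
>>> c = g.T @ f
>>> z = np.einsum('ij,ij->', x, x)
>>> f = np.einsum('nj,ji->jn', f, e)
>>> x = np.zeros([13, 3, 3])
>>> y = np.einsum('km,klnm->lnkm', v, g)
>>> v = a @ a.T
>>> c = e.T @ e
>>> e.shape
(5, 7)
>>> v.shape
(7, 7)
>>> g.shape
(5, 7, 3, 7)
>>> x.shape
(13, 3, 3)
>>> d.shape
()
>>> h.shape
(2,)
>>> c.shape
(7, 7)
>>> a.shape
(7, 5)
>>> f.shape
(5, 5)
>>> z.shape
()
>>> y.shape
(7, 3, 5, 7)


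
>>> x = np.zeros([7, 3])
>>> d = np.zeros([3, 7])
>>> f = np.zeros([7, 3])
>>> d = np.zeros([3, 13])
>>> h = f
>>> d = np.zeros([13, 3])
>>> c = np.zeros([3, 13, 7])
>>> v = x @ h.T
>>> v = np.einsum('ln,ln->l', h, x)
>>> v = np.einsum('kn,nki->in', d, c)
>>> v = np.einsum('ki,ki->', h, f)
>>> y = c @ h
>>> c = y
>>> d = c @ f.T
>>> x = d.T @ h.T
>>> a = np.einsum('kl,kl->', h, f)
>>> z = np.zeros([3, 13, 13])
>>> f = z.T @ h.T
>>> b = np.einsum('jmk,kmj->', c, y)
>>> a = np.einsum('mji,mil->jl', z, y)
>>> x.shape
(7, 13, 7)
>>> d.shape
(3, 13, 7)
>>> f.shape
(13, 13, 7)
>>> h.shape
(7, 3)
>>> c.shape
(3, 13, 3)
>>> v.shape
()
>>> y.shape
(3, 13, 3)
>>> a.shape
(13, 3)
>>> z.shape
(3, 13, 13)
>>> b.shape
()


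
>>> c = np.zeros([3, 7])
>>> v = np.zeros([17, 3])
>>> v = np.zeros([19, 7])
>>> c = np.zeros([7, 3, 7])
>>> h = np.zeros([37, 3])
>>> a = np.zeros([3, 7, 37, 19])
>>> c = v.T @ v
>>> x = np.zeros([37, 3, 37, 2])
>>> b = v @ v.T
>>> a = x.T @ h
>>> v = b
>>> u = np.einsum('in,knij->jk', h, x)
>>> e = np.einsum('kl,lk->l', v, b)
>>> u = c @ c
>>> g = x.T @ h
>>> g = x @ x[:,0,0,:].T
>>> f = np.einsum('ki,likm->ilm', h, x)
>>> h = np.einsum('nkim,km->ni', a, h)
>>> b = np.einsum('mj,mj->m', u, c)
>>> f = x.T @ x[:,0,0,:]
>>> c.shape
(7, 7)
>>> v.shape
(19, 19)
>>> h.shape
(2, 3)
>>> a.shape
(2, 37, 3, 3)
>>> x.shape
(37, 3, 37, 2)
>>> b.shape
(7,)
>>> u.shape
(7, 7)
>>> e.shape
(19,)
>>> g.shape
(37, 3, 37, 37)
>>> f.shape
(2, 37, 3, 2)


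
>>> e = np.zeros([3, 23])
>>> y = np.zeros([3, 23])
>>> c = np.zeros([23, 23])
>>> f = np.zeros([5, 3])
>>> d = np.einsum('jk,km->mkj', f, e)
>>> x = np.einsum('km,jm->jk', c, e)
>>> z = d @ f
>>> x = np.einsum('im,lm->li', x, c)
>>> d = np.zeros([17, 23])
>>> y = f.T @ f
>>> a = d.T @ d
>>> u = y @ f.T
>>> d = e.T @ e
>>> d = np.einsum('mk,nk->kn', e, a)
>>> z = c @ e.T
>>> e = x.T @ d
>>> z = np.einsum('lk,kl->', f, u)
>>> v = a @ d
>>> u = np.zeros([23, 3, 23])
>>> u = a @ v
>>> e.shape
(3, 23)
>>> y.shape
(3, 3)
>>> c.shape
(23, 23)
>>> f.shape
(5, 3)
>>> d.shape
(23, 23)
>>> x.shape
(23, 3)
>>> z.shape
()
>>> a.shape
(23, 23)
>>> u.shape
(23, 23)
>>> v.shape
(23, 23)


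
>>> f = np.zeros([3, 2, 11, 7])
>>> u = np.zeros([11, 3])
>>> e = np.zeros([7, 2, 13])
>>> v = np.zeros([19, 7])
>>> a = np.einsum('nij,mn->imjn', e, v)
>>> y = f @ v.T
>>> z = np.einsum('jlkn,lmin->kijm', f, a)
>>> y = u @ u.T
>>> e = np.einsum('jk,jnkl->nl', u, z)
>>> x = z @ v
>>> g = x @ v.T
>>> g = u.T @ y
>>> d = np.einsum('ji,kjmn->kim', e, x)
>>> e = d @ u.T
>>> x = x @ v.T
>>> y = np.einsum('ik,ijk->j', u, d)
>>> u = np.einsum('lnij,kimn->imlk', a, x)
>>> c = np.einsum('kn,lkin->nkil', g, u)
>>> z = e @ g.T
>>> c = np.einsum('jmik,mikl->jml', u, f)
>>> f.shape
(3, 2, 11, 7)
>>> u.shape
(13, 3, 2, 11)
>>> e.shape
(11, 19, 11)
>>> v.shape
(19, 7)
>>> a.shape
(2, 19, 13, 7)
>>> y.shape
(19,)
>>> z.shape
(11, 19, 3)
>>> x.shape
(11, 13, 3, 19)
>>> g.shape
(3, 11)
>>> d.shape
(11, 19, 3)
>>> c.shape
(13, 3, 7)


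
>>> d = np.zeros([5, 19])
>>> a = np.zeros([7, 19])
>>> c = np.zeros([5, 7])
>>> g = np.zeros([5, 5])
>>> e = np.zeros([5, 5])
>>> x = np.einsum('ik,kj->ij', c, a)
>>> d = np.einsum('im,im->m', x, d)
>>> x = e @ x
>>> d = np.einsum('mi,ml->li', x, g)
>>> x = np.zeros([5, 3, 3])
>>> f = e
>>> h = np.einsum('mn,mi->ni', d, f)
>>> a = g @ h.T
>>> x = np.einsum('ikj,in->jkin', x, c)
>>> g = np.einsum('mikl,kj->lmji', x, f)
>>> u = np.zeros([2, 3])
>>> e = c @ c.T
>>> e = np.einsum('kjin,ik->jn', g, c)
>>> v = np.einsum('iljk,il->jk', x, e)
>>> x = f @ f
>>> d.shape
(5, 19)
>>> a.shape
(5, 19)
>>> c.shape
(5, 7)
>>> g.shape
(7, 3, 5, 3)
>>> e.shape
(3, 3)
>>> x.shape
(5, 5)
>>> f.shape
(5, 5)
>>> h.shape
(19, 5)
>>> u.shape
(2, 3)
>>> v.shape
(5, 7)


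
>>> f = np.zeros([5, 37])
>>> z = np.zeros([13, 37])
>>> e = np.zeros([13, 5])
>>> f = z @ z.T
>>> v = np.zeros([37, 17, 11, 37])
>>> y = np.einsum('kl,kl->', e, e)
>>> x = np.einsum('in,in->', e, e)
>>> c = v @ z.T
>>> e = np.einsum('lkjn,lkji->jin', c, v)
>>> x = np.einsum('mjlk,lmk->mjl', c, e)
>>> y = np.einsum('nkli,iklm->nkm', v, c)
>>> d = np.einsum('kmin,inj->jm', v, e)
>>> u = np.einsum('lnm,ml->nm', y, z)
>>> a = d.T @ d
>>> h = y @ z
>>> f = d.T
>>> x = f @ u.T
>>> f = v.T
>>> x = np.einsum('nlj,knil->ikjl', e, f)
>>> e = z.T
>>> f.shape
(37, 11, 17, 37)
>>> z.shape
(13, 37)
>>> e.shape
(37, 13)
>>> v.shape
(37, 17, 11, 37)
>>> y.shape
(37, 17, 13)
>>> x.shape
(17, 37, 13, 37)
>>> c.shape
(37, 17, 11, 13)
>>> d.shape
(13, 17)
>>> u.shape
(17, 13)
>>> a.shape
(17, 17)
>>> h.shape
(37, 17, 37)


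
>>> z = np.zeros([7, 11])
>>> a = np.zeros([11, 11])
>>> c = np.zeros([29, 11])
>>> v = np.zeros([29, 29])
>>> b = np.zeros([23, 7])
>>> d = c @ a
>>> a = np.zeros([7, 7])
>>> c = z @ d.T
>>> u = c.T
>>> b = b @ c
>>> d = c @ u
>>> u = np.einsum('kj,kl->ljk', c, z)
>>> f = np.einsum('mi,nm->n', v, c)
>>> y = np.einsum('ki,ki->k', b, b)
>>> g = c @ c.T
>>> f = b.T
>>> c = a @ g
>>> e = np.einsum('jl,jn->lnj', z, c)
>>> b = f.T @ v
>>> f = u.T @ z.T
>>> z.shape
(7, 11)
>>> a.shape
(7, 7)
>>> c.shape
(7, 7)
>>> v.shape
(29, 29)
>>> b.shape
(23, 29)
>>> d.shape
(7, 7)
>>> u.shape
(11, 29, 7)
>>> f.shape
(7, 29, 7)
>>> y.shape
(23,)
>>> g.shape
(7, 7)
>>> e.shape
(11, 7, 7)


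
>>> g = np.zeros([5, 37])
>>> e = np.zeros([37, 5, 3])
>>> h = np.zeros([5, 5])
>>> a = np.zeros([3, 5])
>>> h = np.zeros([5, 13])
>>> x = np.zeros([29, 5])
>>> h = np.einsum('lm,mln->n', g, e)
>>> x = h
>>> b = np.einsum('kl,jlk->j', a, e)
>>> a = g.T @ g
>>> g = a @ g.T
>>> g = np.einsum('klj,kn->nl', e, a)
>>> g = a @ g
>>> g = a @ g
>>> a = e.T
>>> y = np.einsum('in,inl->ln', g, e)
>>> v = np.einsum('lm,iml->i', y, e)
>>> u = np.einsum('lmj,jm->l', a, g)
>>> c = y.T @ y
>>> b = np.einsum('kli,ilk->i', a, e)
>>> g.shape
(37, 5)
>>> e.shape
(37, 5, 3)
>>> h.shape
(3,)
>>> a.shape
(3, 5, 37)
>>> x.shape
(3,)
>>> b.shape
(37,)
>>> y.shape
(3, 5)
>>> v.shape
(37,)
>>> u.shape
(3,)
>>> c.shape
(5, 5)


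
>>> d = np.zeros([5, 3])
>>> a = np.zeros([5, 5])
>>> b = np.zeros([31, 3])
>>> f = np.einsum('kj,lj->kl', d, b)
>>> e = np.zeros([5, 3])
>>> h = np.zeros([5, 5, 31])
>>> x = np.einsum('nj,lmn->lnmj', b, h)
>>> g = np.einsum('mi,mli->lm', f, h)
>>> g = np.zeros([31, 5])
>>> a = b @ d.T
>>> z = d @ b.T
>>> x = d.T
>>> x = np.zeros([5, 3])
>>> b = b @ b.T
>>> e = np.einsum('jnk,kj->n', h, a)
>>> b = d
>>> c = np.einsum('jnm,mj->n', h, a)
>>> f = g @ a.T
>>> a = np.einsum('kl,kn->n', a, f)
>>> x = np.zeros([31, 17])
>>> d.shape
(5, 3)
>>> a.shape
(31,)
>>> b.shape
(5, 3)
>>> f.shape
(31, 31)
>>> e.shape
(5,)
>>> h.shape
(5, 5, 31)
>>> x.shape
(31, 17)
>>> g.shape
(31, 5)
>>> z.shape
(5, 31)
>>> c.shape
(5,)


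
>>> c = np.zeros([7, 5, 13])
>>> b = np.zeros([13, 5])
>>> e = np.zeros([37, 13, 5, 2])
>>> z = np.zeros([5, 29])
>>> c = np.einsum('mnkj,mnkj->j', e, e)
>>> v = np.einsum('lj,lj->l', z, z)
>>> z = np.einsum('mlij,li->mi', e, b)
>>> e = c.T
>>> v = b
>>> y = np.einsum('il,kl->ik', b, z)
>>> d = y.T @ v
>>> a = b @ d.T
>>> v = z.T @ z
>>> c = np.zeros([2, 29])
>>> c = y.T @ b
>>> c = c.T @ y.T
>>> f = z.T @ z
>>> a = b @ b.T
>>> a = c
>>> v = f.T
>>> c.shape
(5, 13)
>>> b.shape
(13, 5)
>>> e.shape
(2,)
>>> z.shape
(37, 5)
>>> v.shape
(5, 5)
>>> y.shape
(13, 37)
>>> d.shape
(37, 5)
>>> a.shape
(5, 13)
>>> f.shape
(5, 5)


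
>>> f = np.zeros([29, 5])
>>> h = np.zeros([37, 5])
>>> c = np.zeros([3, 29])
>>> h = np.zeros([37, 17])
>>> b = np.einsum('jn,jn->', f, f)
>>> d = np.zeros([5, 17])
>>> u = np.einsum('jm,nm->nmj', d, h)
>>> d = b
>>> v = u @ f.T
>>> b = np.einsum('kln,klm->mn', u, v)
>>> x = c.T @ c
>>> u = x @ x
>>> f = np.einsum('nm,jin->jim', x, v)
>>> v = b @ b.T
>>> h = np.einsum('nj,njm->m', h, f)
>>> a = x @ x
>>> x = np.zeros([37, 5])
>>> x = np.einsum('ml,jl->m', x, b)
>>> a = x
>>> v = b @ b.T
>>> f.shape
(37, 17, 29)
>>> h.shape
(29,)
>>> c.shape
(3, 29)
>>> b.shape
(29, 5)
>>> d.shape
()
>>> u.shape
(29, 29)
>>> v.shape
(29, 29)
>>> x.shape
(37,)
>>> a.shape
(37,)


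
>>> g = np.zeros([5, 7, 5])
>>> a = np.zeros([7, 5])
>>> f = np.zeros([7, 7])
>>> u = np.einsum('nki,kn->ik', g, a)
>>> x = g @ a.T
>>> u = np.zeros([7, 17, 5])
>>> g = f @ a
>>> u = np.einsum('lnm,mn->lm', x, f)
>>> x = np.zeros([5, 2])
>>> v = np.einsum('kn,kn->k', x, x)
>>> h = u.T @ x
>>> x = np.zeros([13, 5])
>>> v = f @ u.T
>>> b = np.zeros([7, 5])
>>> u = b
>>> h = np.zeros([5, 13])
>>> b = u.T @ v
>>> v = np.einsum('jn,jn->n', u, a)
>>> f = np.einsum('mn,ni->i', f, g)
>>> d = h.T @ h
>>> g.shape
(7, 5)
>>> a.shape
(7, 5)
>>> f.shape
(5,)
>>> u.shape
(7, 5)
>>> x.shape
(13, 5)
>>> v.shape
(5,)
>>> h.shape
(5, 13)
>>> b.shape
(5, 5)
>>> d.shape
(13, 13)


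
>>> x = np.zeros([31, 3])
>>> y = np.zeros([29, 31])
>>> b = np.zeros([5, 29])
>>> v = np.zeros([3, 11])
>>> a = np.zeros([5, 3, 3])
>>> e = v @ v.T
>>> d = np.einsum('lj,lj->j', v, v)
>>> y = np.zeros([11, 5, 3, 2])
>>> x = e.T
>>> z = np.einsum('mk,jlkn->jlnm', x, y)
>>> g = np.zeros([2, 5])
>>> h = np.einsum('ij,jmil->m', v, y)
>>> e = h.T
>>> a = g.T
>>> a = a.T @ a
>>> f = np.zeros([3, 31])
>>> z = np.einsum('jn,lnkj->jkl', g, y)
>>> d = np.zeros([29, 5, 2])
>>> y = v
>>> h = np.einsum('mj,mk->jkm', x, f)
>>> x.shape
(3, 3)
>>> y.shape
(3, 11)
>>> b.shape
(5, 29)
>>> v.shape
(3, 11)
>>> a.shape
(2, 2)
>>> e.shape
(5,)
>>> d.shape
(29, 5, 2)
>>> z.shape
(2, 3, 11)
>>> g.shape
(2, 5)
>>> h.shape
(3, 31, 3)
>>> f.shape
(3, 31)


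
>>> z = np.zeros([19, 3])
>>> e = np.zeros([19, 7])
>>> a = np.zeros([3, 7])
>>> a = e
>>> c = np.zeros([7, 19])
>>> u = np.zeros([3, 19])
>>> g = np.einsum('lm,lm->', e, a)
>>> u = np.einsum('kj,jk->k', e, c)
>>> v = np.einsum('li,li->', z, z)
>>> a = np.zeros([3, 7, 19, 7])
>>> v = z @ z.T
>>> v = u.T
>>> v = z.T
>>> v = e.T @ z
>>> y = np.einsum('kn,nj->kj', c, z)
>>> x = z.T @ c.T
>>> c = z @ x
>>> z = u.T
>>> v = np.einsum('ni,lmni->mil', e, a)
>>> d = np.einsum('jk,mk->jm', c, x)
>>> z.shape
(19,)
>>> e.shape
(19, 7)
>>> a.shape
(3, 7, 19, 7)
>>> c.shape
(19, 7)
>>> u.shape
(19,)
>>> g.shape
()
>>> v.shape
(7, 7, 3)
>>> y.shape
(7, 3)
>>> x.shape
(3, 7)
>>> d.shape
(19, 3)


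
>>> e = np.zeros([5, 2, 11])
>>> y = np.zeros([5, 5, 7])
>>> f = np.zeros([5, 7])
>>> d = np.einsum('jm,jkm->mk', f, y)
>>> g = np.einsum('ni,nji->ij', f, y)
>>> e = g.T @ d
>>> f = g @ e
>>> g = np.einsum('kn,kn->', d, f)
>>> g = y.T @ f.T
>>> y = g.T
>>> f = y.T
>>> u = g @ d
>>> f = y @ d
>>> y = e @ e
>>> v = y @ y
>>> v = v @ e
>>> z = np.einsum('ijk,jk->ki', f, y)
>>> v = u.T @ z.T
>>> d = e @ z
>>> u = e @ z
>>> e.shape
(5, 5)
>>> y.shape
(5, 5)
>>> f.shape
(7, 5, 5)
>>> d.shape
(5, 7)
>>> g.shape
(7, 5, 7)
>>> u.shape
(5, 7)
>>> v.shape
(5, 5, 5)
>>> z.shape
(5, 7)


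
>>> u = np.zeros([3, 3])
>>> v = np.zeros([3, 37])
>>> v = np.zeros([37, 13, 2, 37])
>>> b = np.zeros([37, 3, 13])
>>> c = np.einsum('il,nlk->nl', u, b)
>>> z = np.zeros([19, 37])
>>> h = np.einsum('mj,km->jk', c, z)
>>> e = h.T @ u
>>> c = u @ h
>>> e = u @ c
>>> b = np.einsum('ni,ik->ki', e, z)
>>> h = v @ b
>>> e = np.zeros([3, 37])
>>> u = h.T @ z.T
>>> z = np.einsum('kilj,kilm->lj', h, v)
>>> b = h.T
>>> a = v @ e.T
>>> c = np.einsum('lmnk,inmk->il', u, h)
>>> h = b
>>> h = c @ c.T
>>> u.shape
(19, 2, 13, 19)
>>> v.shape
(37, 13, 2, 37)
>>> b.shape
(19, 2, 13, 37)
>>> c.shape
(37, 19)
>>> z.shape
(2, 19)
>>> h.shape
(37, 37)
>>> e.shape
(3, 37)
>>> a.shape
(37, 13, 2, 3)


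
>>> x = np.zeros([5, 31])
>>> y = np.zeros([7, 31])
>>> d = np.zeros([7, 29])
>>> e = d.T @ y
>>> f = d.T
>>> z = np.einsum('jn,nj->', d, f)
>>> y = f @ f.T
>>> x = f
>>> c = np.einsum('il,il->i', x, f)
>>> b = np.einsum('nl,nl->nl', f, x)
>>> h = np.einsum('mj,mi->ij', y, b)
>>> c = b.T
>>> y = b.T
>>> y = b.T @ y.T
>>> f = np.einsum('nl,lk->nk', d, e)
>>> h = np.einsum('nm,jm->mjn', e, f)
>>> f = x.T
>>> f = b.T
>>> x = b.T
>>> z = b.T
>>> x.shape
(7, 29)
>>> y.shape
(7, 7)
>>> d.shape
(7, 29)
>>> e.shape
(29, 31)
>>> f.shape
(7, 29)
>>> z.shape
(7, 29)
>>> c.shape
(7, 29)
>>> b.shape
(29, 7)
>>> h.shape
(31, 7, 29)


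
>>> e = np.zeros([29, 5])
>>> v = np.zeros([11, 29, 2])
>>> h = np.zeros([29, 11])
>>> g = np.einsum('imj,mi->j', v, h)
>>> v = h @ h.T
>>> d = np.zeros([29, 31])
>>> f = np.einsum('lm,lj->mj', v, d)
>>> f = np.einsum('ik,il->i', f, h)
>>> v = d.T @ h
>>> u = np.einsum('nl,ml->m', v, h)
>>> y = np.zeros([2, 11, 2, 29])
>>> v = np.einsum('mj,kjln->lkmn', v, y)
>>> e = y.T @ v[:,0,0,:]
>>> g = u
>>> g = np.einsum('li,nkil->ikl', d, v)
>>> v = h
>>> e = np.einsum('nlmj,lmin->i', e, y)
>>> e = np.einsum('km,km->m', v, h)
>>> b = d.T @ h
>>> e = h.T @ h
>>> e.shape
(11, 11)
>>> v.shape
(29, 11)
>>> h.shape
(29, 11)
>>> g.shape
(31, 2, 29)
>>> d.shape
(29, 31)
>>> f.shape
(29,)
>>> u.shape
(29,)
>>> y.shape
(2, 11, 2, 29)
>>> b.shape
(31, 11)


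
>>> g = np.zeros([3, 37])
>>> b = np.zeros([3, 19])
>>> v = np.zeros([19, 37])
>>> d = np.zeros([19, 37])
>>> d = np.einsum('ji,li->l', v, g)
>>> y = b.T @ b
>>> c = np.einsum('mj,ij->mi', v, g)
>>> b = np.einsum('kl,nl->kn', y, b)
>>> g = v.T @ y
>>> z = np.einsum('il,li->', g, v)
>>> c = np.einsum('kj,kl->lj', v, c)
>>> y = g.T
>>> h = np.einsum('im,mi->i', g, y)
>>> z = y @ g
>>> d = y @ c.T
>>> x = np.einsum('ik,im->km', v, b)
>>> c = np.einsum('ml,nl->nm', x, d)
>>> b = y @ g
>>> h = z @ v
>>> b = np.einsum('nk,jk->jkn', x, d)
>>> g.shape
(37, 19)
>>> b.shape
(19, 3, 37)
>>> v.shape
(19, 37)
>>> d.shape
(19, 3)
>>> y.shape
(19, 37)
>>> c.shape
(19, 37)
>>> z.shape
(19, 19)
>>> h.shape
(19, 37)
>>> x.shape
(37, 3)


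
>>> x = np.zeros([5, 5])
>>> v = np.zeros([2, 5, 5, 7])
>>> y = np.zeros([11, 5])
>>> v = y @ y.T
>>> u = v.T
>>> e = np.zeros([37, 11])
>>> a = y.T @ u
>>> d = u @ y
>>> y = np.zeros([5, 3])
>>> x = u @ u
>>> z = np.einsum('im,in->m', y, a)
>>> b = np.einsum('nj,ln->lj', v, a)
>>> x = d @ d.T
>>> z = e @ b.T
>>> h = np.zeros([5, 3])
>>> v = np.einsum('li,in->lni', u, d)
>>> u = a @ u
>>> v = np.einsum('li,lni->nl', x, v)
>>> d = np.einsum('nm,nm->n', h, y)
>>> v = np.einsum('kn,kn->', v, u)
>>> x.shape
(11, 11)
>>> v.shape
()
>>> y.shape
(5, 3)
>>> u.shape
(5, 11)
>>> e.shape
(37, 11)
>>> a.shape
(5, 11)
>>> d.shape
(5,)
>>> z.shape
(37, 5)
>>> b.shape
(5, 11)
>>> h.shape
(5, 3)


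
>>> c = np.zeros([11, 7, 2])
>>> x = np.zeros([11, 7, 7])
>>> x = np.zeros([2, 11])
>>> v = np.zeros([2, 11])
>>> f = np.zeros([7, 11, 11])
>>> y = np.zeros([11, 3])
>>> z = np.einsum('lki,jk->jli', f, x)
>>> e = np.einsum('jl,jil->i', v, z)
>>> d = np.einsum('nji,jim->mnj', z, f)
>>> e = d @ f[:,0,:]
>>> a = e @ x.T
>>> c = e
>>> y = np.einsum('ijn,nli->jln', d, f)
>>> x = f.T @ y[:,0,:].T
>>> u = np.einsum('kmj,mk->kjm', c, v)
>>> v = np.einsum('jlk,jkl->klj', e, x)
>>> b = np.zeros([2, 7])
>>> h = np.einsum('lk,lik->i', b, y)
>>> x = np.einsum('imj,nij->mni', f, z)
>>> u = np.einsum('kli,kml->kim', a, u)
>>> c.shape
(11, 2, 11)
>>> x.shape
(11, 2, 7)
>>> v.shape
(11, 2, 11)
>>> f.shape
(7, 11, 11)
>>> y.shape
(2, 11, 7)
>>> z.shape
(2, 7, 11)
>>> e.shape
(11, 2, 11)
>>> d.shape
(11, 2, 7)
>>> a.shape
(11, 2, 2)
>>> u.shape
(11, 2, 11)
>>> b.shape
(2, 7)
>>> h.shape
(11,)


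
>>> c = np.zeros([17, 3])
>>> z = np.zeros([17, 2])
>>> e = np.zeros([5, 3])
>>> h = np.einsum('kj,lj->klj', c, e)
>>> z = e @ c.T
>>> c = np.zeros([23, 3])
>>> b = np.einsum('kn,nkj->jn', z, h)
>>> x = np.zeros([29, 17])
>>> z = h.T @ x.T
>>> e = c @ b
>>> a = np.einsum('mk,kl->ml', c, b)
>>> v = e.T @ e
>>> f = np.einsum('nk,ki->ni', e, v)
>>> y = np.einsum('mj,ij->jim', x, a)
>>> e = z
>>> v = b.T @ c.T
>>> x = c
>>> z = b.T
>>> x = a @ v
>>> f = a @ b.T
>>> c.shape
(23, 3)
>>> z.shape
(17, 3)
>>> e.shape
(3, 5, 29)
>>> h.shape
(17, 5, 3)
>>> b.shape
(3, 17)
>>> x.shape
(23, 23)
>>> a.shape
(23, 17)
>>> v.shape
(17, 23)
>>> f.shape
(23, 3)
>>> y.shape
(17, 23, 29)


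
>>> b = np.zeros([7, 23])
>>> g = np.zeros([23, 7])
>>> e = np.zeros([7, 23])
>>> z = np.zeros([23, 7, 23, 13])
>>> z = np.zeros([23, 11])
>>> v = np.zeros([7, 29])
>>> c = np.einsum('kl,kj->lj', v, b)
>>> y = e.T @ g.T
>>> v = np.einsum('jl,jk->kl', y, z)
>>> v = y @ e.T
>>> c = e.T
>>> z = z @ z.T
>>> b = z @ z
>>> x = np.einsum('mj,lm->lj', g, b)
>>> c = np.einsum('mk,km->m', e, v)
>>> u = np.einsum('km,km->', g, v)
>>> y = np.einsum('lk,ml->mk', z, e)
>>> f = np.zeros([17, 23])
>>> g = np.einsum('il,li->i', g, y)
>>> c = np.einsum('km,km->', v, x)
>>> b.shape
(23, 23)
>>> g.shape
(23,)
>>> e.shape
(7, 23)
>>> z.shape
(23, 23)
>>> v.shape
(23, 7)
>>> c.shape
()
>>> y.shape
(7, 23)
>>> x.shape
(23, 7)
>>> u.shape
()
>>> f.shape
(17, 23)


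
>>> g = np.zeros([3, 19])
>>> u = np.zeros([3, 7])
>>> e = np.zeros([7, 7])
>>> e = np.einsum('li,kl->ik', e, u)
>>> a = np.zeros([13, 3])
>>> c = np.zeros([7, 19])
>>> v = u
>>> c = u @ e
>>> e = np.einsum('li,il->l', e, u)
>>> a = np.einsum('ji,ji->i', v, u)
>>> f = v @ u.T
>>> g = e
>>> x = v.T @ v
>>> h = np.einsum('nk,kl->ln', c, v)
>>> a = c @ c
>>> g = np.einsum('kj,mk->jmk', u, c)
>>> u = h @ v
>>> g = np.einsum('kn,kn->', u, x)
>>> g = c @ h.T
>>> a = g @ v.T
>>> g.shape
(3, 7)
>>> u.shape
(7, 7)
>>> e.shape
(7,)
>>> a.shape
(3, 3)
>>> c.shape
(3, 3)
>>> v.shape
(3, 7)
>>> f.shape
(3, 3)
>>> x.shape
(7, 7)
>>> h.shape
(7, 3)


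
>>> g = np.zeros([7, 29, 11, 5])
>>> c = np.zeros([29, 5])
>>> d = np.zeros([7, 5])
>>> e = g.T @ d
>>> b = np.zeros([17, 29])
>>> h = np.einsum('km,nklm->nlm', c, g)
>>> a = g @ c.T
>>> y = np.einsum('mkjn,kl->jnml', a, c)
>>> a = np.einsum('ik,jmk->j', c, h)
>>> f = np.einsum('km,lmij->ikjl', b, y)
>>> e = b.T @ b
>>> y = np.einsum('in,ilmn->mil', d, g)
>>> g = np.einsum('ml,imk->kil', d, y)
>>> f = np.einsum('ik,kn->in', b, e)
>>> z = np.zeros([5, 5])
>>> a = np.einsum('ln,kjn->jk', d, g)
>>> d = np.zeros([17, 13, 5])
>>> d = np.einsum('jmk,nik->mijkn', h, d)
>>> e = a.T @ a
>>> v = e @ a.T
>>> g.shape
(29, 11, 5)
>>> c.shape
(29, 5)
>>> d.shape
(11, 13, 7, 5, 17)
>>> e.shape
(29, 29)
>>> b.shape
(17, 29)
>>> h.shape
(7, 11, 5)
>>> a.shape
(11, 29)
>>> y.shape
(11, 7, 29)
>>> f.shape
(17, 29)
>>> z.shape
(5, 5)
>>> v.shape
(29, 11)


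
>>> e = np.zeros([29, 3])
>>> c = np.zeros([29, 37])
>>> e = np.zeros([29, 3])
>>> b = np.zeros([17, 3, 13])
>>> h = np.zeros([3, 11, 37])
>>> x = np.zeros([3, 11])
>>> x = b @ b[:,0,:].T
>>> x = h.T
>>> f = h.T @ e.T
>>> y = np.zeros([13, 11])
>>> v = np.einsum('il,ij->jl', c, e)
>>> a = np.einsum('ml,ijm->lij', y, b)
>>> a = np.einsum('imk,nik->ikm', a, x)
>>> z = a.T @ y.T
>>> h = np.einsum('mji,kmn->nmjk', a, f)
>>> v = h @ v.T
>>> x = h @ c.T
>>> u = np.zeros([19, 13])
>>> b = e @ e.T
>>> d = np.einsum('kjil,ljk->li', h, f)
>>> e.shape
(29, 3)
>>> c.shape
(29, 37)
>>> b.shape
(29, 29)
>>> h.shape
(29, 11, 3, 37)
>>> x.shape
(29, 11, 3, 29)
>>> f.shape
(37, 11, 29)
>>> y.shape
(13, 11)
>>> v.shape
(29, 11, 3, 3)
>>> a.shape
(11, 3, 17)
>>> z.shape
(17, 3, 13)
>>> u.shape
(19, 13)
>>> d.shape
(37, 3)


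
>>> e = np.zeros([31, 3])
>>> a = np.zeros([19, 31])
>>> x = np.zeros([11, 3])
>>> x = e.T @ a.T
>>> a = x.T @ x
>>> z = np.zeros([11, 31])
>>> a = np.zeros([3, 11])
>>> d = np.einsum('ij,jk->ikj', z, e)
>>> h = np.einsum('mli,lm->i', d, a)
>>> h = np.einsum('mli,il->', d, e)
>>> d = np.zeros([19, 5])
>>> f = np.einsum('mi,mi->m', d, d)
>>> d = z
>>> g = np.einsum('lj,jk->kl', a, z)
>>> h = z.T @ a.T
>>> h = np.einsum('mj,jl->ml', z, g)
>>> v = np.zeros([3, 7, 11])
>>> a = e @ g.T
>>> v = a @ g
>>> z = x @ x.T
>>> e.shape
(31, 3)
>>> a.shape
(31, 31)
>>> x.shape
(3, 19)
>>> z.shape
(3, 3)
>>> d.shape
(11, 31)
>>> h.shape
(11, 3)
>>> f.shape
(19,)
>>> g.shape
(31, 3)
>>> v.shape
(31, 3)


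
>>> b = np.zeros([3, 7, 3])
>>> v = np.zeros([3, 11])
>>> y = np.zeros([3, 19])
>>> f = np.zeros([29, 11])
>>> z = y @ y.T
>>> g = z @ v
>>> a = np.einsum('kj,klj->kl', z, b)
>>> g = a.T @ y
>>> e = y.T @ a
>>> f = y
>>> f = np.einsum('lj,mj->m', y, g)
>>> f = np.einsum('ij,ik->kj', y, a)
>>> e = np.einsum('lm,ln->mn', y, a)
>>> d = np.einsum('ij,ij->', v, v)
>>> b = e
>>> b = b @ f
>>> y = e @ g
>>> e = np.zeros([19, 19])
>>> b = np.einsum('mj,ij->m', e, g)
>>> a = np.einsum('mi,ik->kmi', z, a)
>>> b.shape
(19,)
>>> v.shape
(3, 11)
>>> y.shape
(19, 19)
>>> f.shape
(7, 19)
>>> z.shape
(3, 3)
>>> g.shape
(7, 19)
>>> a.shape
(7, 3, 3)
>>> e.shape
(19, 19)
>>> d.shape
()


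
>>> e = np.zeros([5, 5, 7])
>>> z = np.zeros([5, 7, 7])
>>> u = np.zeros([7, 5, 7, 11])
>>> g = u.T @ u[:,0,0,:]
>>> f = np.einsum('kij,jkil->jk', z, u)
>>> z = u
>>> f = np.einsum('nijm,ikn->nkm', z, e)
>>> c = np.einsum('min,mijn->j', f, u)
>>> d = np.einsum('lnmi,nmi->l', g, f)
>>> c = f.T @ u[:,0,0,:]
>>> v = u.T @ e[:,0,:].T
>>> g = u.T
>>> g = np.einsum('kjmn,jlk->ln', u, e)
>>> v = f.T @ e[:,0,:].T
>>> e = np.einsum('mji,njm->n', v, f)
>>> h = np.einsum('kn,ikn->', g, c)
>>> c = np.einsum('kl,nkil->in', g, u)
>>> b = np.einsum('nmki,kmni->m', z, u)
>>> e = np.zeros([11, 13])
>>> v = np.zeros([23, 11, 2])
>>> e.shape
(11, 13)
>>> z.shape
(7, 5, 7, 11)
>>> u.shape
(7, 5, 7, 11)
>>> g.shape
(5, 11)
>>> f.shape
(7, 5, 11)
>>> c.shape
(7, 7)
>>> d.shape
(11,)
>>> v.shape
(23, 11, 2)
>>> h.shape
()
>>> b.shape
(5,)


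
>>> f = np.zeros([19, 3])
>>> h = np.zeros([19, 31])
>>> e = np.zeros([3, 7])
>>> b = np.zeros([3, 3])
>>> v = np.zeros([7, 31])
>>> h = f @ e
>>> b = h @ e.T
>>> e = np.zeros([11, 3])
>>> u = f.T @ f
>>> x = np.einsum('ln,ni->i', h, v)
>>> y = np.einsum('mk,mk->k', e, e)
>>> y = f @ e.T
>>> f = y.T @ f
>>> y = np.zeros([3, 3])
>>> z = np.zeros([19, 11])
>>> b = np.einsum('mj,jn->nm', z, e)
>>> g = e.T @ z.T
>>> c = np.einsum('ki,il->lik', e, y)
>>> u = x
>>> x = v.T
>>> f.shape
(11, 3)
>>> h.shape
(19, 7)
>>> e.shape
(11, 3)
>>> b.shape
(3, 19)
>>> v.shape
(7, 31)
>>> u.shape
(31,)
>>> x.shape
(31, 7)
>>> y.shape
(3, 3)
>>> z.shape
(19, 11)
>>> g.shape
(3, 19)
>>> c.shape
(3, 3, 11)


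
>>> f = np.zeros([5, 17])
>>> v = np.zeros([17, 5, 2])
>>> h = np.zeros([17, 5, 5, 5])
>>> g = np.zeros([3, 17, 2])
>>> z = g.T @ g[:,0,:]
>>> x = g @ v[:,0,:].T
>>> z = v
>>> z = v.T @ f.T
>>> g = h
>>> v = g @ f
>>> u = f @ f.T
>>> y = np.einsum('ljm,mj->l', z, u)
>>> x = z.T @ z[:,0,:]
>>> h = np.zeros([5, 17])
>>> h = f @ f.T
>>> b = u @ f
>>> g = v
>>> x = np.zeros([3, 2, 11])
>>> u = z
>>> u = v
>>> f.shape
(5, 17)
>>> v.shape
(17, 5, 5, 17)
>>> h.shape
(5, 5)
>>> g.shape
(17, 5, 5, 17)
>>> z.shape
(2, 5, 5)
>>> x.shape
(3, 2, 11)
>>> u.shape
(17, 5, 5, 17)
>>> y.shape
(2,)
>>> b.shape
(5, 17)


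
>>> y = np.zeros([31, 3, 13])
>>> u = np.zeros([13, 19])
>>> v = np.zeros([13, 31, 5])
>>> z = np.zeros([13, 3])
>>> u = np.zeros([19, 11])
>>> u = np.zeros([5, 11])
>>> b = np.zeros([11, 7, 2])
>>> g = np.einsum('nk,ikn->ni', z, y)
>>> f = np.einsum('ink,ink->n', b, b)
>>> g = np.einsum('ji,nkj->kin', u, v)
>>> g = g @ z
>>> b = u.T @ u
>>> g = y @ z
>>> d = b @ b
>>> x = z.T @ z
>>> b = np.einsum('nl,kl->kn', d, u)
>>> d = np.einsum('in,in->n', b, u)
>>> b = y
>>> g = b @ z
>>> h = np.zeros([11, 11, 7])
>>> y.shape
(31, 3, 13)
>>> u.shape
(5, 11)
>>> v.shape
(13, 31, 5)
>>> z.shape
(13, 3)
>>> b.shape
(31, 3, 13)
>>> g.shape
(31, 3, 3)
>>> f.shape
(7,)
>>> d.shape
(11,)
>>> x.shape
(3, 3)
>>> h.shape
(11, 11, 7)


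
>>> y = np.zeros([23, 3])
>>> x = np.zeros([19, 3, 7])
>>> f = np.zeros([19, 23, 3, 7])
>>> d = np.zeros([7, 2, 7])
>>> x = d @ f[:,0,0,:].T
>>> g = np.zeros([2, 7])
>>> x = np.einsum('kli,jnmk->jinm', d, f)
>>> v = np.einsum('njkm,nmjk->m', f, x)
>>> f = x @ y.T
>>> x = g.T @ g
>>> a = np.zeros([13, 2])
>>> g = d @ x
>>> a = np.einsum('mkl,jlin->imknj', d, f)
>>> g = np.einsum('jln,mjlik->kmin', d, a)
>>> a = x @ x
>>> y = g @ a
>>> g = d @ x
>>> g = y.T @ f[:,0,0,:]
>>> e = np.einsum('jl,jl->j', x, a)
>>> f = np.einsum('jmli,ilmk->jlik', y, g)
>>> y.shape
(19, 23, 23, 7)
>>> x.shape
(7, 7)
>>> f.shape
(19, 23, 7, 23)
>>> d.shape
(7, 2, 7)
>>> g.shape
(7, 23, 23, 23)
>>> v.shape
(7,)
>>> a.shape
(7, 7)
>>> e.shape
(7,)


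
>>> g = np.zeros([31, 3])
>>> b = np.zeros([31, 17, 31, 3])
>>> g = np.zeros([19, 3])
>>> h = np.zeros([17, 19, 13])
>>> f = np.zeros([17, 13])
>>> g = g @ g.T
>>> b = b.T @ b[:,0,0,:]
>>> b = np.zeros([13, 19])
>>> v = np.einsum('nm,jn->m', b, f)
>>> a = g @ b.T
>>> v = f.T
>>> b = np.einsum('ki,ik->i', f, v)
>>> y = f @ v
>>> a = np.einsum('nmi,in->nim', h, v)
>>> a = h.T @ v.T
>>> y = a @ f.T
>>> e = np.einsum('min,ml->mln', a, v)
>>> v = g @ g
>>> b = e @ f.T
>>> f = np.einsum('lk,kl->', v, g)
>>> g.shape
(19, 19)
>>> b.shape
(13, 17, 17)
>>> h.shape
(17, 19, 13)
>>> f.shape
()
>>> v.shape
(19, 19)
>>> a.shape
(13, 19, 13)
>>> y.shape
(13, 19, 17)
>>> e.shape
(13, 17, 13)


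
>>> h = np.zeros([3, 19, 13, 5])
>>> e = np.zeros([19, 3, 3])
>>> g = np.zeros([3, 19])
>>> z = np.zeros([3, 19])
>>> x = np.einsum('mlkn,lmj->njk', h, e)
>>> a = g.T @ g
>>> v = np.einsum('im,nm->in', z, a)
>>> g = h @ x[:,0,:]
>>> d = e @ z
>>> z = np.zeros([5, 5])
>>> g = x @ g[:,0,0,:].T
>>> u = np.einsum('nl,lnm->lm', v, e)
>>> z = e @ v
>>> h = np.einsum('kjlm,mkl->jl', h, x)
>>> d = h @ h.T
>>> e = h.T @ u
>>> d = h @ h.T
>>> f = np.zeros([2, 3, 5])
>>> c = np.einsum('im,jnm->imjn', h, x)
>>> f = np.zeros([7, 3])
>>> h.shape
(19, 13)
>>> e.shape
(13, 3)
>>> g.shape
(5, 3, 3)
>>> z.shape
(19, 3, 19)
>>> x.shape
(5, 3, 13)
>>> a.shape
(19, 19)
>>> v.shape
(3, 19)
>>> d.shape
(19, 19)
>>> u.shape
(19, 3)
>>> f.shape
(7, 3)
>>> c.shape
(19, 13, 5, 3)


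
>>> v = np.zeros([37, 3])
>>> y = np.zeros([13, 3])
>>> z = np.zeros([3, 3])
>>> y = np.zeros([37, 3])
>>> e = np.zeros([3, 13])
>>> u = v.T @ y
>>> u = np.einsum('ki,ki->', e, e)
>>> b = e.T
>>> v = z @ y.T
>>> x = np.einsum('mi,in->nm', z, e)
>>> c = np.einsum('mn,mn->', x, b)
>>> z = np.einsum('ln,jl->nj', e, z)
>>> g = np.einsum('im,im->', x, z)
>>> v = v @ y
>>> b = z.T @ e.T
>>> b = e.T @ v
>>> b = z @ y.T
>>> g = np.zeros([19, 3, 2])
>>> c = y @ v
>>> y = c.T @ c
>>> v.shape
(3, 3)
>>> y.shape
(3, 3)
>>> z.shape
(13, 3)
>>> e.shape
(3, 13)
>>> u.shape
()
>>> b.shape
(13, 37)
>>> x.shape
(13, 3)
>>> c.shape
(37, 3)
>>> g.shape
(19, 3, 2)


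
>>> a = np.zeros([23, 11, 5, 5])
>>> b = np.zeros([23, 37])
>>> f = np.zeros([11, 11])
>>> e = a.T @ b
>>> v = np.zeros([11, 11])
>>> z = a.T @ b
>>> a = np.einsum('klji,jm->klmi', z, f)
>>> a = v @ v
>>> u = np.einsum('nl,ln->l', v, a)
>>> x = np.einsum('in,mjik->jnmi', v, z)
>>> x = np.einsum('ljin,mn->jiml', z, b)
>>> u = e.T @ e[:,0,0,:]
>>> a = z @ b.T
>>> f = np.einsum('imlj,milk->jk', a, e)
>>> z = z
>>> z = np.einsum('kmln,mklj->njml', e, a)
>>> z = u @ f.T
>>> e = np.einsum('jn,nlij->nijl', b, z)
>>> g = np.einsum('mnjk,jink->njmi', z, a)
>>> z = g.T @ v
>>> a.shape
(5, 5, 11, 23)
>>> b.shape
(23, 37)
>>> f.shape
(23, 37)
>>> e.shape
(37, 5, 23, 11)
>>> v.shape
(11, 11)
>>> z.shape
(5, 37, 5, 11)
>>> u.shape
(37, 11, 5, 37)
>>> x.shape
(5, 11, 23, 5)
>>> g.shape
(11, 5, 37, 5)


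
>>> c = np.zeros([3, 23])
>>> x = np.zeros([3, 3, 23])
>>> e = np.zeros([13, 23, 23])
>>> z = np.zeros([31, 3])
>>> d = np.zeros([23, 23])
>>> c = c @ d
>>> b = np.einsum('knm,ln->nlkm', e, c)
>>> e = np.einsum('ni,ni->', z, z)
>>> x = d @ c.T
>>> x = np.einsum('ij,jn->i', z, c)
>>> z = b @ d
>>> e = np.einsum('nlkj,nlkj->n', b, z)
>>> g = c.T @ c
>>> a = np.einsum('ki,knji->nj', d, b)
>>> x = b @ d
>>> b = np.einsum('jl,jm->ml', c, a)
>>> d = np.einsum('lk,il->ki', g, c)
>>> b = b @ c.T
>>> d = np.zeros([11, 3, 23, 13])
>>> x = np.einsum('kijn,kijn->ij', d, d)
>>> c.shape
(3, 23)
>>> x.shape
(3, 23)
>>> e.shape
(23,)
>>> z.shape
(23, 3, 13, 23)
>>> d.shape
(11, 3, 23, 13)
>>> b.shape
(13, 3)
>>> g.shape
(23, 23)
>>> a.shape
(3, 13)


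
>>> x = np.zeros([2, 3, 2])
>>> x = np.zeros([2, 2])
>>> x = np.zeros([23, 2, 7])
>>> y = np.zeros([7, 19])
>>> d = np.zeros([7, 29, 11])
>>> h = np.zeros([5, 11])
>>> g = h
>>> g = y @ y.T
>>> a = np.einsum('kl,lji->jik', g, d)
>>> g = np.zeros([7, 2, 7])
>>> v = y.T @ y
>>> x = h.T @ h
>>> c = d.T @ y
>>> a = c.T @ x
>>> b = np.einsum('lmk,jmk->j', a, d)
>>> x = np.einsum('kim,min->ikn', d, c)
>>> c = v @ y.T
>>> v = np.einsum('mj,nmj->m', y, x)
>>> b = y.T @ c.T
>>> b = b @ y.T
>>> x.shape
(29, 7, 19)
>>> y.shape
(7, 19)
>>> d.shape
(7, 29, 11)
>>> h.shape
(5, 11)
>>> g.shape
(7, 2, 7)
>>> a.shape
(19, 29, 11)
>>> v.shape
(7,)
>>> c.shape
(19, 7)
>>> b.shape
(19, 7)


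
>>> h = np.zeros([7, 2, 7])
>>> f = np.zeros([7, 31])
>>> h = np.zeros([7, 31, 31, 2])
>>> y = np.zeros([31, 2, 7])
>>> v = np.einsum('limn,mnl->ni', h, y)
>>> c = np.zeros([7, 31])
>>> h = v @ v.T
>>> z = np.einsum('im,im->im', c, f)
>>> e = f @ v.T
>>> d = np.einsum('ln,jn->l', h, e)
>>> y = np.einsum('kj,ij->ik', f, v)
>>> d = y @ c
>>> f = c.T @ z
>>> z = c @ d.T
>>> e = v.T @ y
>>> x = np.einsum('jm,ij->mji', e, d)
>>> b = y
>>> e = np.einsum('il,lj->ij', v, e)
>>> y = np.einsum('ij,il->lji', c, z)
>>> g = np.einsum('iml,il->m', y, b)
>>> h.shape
(2, 2)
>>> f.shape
(31, 31)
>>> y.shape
(2, 31, 7)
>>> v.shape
(2, 31)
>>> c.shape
(7, 31)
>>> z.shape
(7, 2)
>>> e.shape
(2, 7)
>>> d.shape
(2, 31)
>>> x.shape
(7, 31, 2)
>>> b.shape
(2, 7)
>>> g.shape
(31,)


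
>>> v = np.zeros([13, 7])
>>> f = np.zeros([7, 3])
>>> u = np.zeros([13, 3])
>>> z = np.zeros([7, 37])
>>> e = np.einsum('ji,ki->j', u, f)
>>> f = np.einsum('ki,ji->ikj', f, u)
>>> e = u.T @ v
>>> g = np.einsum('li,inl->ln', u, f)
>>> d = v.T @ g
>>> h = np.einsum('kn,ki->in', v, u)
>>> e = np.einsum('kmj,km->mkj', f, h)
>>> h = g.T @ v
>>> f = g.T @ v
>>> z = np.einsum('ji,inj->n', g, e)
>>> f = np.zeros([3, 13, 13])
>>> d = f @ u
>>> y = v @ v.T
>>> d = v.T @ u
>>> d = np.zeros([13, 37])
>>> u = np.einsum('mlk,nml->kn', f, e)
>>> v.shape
(13, 7)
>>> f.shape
(3, 13, 13)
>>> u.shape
(13, 7)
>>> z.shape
(3,)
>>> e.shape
(7, 3, 13)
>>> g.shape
(13, 7)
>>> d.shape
(13, 37)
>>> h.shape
(7, 7)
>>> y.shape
(13, 13)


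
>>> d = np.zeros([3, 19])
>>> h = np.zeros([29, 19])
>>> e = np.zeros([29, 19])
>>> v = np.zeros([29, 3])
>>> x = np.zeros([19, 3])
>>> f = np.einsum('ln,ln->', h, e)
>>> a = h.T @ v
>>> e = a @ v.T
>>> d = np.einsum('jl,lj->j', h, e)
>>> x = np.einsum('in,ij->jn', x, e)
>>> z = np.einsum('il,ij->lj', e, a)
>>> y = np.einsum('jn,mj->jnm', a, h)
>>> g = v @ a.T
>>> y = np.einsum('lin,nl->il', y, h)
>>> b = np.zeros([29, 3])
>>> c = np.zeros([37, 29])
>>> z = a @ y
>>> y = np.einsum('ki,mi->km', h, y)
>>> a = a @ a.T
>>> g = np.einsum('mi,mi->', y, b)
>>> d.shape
(29,)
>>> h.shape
(29, 19)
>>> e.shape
(19, 29)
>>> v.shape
(29, 3)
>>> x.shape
(29, 3)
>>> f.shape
()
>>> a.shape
(19, 19)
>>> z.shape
(19, 19)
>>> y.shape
(29, 3)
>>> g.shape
()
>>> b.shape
(29, 3)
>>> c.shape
(37, 29)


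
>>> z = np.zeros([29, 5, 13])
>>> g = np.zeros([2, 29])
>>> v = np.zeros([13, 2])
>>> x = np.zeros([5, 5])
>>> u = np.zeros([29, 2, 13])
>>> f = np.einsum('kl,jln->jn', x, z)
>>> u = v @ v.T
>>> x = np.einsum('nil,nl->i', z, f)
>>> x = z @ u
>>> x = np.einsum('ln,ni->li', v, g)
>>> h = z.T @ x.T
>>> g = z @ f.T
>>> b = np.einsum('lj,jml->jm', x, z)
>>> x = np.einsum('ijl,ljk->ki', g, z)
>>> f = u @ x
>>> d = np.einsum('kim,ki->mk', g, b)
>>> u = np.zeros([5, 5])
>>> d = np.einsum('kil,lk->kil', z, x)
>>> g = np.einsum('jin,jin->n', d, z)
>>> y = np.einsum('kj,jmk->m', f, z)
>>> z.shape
(29, 5, 13)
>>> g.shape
(13,)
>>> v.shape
(13, 2)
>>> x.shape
(13, 29)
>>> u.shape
(5, 5)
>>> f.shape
(13, 29)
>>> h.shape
(13, 5, 13)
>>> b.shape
(29, 5)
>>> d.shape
(29, 5, 13)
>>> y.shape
(5,)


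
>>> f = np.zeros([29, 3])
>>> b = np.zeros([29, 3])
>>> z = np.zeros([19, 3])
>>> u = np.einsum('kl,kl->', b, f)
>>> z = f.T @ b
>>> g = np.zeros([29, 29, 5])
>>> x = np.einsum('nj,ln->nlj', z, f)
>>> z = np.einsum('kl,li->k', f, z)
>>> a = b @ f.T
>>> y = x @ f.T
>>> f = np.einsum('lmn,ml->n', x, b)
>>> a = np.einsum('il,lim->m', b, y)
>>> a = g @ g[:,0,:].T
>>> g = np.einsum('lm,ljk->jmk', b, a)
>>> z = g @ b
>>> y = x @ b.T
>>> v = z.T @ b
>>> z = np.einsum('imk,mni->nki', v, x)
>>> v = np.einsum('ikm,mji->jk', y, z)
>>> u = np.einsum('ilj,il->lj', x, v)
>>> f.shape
(3,)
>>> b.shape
(29, 3)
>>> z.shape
(29, 3, 3)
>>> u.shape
(29, 3)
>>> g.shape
(29, 3, 29)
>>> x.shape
(3, 29, 3)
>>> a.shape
(29, 29, 29)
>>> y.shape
(3, 29, 29)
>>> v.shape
(3, 29)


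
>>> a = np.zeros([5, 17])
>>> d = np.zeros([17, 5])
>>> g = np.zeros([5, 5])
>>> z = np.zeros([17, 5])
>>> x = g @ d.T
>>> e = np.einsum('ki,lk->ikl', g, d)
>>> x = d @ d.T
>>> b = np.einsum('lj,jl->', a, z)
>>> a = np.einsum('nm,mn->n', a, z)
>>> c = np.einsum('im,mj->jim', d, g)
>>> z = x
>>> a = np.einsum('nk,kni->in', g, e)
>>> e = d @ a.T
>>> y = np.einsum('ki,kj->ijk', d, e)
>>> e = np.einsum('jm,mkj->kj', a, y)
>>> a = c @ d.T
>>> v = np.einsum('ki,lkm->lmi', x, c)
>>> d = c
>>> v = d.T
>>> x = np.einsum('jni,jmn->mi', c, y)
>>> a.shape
(5, 17, 17)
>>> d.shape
(5, 17, 5)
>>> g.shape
(5, 5)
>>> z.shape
(17, 17)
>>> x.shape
(17, 5)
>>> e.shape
(17, 17)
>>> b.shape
()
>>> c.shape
(5, 17, 5)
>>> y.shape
(5, 17, 17)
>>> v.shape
(5, 17, 5)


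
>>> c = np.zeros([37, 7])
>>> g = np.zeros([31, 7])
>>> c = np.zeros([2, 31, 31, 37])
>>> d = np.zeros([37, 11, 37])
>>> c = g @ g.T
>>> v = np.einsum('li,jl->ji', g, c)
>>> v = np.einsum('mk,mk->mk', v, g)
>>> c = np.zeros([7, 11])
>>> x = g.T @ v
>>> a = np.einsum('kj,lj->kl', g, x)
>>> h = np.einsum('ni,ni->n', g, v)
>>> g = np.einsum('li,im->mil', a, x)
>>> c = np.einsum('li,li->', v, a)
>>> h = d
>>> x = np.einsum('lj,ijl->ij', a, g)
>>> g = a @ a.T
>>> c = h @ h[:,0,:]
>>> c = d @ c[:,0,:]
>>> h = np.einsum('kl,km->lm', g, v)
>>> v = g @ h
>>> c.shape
(37, 11, 37)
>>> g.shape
(31, 31)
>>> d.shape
(37, 11, 37)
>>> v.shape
(31, 7)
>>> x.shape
(7, 7)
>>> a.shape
(31, 7)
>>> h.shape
(31, 7)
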